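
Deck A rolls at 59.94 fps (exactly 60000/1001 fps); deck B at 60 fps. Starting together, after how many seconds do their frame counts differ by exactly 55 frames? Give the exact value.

11011/12 seconds

The gap grows by |60 − 60000/1001| = 60/1001 frames per second.
Time for a 55-frame gap: 55 ÷ (60/1001) = 11011/12 s.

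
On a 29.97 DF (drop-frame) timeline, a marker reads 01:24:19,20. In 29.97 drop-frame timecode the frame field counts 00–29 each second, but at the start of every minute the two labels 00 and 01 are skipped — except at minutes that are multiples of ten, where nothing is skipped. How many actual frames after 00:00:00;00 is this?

151638

Complete 10-minute blocks: 8, each 17982 frames → 143856.
Remaining 4 whole minutes in the current block: 1800 + 3 × 1798 = 7194 frames.
Within the current minute: 19 × 30 + 20 − 2 = 588 (labels ;00/;01 skipped at this minute). Total = 143856 + 7194 + 588 = 151638.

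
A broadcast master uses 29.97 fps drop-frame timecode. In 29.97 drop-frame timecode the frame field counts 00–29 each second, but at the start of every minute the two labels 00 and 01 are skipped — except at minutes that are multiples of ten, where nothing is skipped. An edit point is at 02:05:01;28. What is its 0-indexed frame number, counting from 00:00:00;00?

224832

As if non-drop at 30 labels/s: (2 × 3600 + 5 × 60 + 1) × 30 + 28 = 225058.
Minute boundaries passed: 125; those not divisible by 10: 125 − 12 = 113; dropped labels = 2 × 113 = 226.
Actual frame index = 225058 − 226 = 224832.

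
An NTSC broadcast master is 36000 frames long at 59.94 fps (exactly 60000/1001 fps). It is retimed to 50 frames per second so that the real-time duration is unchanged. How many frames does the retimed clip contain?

Target frames = source frames × (target rate / source rate) = 36000 × (50)/(60000/1001) = 36000 × 1001/1200 = 30030.

30030 frames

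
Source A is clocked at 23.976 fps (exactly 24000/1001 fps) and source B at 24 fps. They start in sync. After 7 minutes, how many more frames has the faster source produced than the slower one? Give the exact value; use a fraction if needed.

1440/143 frames

7 min = 420 s.
A emits 24000/1001 × 420 = 1440000/143 frames; B emits 24 × 420 = 10080.
Difference = 1440/143 frames (≈ 10.0699); B is ahead of A.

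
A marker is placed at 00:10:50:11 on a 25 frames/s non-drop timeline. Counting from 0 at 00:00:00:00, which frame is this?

Total seconds to the label: (0 × 3600 + 10 × 60 + 50) = 650.
Frame index = 650 × 25 + 11 = 16261.

frame 16261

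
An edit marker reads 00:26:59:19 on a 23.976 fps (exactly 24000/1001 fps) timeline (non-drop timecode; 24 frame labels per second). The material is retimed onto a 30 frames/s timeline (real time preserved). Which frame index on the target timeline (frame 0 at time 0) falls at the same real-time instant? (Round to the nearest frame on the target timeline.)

Source frame index: (0×3600 + 26×60 + 59) × 24 + 19 = 38875.
Real time: 38875 / (24000/1001) = 311311/192 s.
Target frame: (311311/192) × (30) = 1556555/32 ≈ 48642.344 → 48642.

frame 48642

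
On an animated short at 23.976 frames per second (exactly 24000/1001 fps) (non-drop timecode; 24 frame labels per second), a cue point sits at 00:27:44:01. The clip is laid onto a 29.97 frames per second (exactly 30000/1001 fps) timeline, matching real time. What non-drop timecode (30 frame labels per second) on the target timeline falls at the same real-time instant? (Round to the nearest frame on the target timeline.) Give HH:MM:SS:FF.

00:27:44:01

Source frame index: (0×3600 + 27×60 + 44) × 24 + 1 = 39937.
Real time: 39937 / (24000/1001) = 39976937/24000 s.
Target frame: (39976937/24000) × (30000/1001) = 199685/4 ≈ 49921.250 → 49921.
At 30 labels/s: frame 49921 → 00:27:44:01.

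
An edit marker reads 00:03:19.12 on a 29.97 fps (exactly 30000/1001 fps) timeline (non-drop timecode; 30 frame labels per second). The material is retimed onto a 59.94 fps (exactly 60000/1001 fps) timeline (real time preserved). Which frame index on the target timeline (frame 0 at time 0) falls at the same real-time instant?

Source frame index: (0×3600 + 3×60 + 19) × 30 + 12 = 5982.
Real time: 5982 / (30000/1001) = 997997/5000 s.
Target frame: (997997/5000) × (60000/1001) = 11964.

frame 11964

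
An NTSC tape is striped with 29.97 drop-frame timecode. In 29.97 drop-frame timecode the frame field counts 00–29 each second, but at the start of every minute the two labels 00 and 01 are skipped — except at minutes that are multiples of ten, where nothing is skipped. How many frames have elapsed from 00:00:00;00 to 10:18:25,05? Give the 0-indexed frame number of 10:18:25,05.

Complete 10-minute blocks: 61, each 17982 frames → 1096902.
Remaining 8 whole minutes in the current block: 1800 + 7 × 1798 = 14386 frames.
Within the current minute: 25 × 30 + 5 − 2 = 753 (labels ;00/;01 skipped at this minute). Total = 1096902 + 14386 + 753 = 1112041.

1112041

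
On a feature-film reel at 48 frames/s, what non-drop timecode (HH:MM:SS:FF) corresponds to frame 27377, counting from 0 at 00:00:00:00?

27377 ÷ 48 = 570 full seconds, remainder 17 frames.
570 s = 0 h 9 min 30 s.
Timecode: 00:09:30:17.

00:09:30:17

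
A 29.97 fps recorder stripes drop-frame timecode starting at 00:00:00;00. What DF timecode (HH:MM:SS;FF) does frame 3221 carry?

00:01:47;13

Each 10-minute DF block holds 10 × 60 × 30 − 9 × 2 = 17982 frames. 3221 ÷ 17982 → 0 full blocks, remainder 3221.
Within the partial block the first minute is 1800 frames and each further minute 1798, so 1 further minute boundary passed. Total skipped labels = 18 × 0 + 2 × 1 = 2.
Non-drop label index = 3221 + 2 = 3223; at 30 labels/s that is 00:01:47:13, i.e. DF 00:01:47;13.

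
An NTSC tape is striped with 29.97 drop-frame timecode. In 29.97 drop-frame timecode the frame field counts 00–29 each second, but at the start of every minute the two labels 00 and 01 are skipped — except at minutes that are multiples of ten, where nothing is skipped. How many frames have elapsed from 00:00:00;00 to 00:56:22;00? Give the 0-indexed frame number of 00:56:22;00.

As if non-drop at 30 labels/s: (0 × 3600 + 56 × 60 + 22) × 30 + 0 = 101460.
Minute boundaries passed: 56; those not divisible by 10: 56 − 5 = 51; dropped labels = 2 × 51 = 102.
Actual frame index = 101460 − 102 = 101358.

101358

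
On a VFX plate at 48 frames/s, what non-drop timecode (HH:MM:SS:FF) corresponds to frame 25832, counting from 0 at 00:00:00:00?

00:08:58:08

25832 ÷ 48 = 538 full seconds, remainder 8 frames.
538 s = 0 h 8 min 58 s.
Timecode: 00:08:58:08.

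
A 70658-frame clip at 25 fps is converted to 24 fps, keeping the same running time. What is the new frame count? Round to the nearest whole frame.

67832 frames

Frames at target rate = 70658 × (24) / (25) = 1695792/25 ≈ 67831.680.
Nearest whole frame: 67832.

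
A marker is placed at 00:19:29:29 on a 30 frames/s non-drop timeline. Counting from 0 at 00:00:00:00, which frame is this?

Total seconds to the label: (0 × 3600 + 19 × 60 + 29) = 1169.
Frame index = 1169 × 30 + 29 = 35099.

frame 35099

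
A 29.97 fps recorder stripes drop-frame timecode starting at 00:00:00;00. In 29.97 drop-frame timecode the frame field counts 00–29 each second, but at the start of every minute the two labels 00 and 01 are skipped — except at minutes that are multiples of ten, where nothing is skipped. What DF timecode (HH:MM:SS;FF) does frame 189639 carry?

Ten DF minutes hold 17982 frames, so frame 189639 lies in block 10 (frames 179820–197801) with 9819 frames into that block.
The block's first minute is 1800 frames and the rest 1798 each; 9819 frames reaches minute 5, so 10 × 18 + 5 × 2 = 190 labels have been skipped so far.
Adding those back, label number 189639 + 190 = 189829 at 30 labels/s is 6327 s + 19 f = 1 h 45 min 27 s frame 19, i.e. 01:45:27;19.

01:45:27;19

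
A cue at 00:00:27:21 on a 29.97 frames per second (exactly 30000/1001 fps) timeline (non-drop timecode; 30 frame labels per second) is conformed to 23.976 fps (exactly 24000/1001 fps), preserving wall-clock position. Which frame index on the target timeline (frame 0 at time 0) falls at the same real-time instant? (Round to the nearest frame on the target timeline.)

frame 665

Source frame index: (0×3600 + 0×60 + 27) × 30 + 21 = 831.
Real time: 831 / (30000/1001) = 277277/10000 s.
Target frame: (277277/10000) × (24000/1001) = 3324/5 ≈ 664.800 → 665.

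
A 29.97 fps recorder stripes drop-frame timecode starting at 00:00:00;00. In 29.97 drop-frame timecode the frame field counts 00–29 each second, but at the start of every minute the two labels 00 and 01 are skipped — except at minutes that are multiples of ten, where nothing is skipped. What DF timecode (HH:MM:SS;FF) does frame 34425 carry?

00:19:08;21

Each 10-minute DF block holds 10 × 60 × 30 − 9 × 2 = 17982 frames. 34425 ÷ 17982 → 1 full block, remainder 16443.
Within the partial block the first minute is 1800 frames and each further minute 1798, so 9 further minute boundaries passed. Total skipped labels = 18 × 1 + 2 × 9 = 36.
Non-drop label index = 34425 + 36 = 34461; at 30 labels/s that is 00:19:08:21, i.e. DF 00:19:08;21.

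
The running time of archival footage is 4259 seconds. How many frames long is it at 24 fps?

102216 frames

Frames = 4259 × 24 = 102216.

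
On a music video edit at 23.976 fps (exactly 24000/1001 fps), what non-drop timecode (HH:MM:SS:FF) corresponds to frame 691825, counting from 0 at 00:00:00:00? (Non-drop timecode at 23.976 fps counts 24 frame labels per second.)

691825 ÷ 24 = 28826 full seconds, remainder 1 frame.
28826 s = 8 h 0 min 26 s.
Timecode: 08:00:26:01.

08:00:26:01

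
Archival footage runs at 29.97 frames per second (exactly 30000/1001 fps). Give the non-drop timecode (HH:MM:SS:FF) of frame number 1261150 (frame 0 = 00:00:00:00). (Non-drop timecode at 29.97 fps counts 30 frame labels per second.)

11:40:38:10

1261150 ÷ 30 = 42038 full seconds, remainder 10 frames.
42038 s = 11 h 40 min 38 s.
Timecode: 11:40:38:10.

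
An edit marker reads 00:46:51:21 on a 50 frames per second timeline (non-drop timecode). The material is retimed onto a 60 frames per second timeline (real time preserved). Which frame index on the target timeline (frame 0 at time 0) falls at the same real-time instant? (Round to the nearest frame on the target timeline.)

frame 168685

Source frame index: (0×3600 + 46×60 + 51) × 50 + 21 = 140571.
Real time: 140571 / (50) = 140571/50 s.
Target frame: (140571/50) × (60) = 843426/5 ≈ 168685.200 → 168685.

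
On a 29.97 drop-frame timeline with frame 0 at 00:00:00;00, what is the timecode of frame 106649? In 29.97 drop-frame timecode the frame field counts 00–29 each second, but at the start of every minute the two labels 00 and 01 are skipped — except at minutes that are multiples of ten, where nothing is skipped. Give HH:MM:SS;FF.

Ten DF minutes hold 17982 frames, so frame 106649 lies in block 5 (frames 89910–107891) with 16739 frames into that block.
The block's first minute is 1800 frames and the rest 1798 each; 16739 frames reaches minute 9, so 5 × 18 + 9 × 2 = 108 labels have been skipped so far.
Adding those back, label number 106649 + 108 = 106757 at 30 labels/s is 3558 s + 17 f = 0 h 59 min 18 s frame 17, i.e. 00:59:18;17.

00:59:18;17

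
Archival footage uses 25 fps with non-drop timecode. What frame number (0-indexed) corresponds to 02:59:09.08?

268733

Total seconds to the label: (2 × 3600 + 59 × 60 + 9) = 10749.
Frame index = 10749 × 25 + 8 = 268733.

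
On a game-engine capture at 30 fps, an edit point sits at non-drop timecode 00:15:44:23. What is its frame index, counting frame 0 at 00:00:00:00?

frame 28343

Total seconds to the label: (0 × 3600 + 15 × 60 + 44) = 944.
Frame index = 944 × 30 + 23 = 28343.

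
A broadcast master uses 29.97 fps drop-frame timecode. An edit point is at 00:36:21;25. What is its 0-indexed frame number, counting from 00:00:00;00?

Complete 10-minute blocks: 3, each 17982 frames → 53946.
Remaining 6 whole minutes in the current block: 1800 + 5 × 1798 = 10790 frames.
Within the current minute: 21 × 30 + 25 − 2 = 653 (labels ;00/;01 skipped at this minute). Total = 53946 + 10790 + 653 = 65389.

65389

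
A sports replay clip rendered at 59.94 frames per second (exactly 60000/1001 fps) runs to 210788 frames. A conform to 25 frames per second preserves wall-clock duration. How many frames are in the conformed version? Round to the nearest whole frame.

87916 frames

Frames at target rate = 210788 × (25) / (60000/1001) = 52749697/600 ≈ 87916.162.
Nearest whole frame: 87916.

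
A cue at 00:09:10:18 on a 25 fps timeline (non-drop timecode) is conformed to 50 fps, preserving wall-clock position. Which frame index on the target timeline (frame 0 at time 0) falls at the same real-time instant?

Source frame index: (0×3600 + 9×60 + 10) × 25 + 18 = 13768.
Real time: 13768 / (25) = 13768/25 s.
Target frame: (13768/25) × (50) = 27536.

frame 27536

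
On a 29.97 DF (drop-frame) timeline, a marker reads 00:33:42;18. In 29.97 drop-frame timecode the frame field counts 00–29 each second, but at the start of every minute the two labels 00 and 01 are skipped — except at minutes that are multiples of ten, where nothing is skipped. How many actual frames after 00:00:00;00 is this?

60618

As if non-drop at 30 labels/s: (0 × 3600 + 33 × 60 + 42) × 30 + 18 = 60678.
Minute boundaries passed: 33; those not divisible by 10: 33 − 3 = 30; dropped labels = 2 × 30 = 60.
Actual frame index = 60678 − 60 = 60618.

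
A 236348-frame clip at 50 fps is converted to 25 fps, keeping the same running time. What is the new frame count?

118174 frames

Target frames = source frames × (target rate / source rate) = 236348 × (25)/(50) = 236348 × 1/2 = 118174.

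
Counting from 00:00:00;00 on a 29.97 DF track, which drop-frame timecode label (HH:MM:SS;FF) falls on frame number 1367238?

12:40:20;06

Each 10-minute DF block holds 10 × 60 × 30 − 9 × 2 = 17982 frames. 1367238 ÷ 17982 → 76 full blocks, remainder 606.
Within the partial block the first minute is 1800 frames and each further minute 1798, so 0 further minute boundaries passed. Total skipped labels = 18 × 76 + 2 × 0 = 1368.
Non-drop label index = 1367238 + 1368 = 1368606; at 30 labels/s that is 12:40:20:06, i.e. DF 12:40:20;06.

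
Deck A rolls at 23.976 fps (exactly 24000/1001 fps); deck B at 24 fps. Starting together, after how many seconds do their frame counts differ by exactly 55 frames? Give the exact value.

The gap grows by |24 − 24000/1001| = 24/1001 frames per second.
Time for a 55-frame gap: 55 ÷ (24/1001) = 55055/24 s.

55055/24 seconds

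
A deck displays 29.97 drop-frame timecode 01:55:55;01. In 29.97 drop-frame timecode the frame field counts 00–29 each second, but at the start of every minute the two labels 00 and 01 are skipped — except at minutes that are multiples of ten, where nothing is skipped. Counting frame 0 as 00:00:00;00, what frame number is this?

Complete 10-minute blocks: 11, each 17982 frames → 197802.
Remaining 5 whole minutes in the current block: 1800 + 4 × 1798 = 8992 frames.
Within the current minute: 55 × 30 + 1 − 2 = 1649 (labels ;00/;01 skipped at this minute). Total = 197802 + 8992 + 1649 = 208443.

208443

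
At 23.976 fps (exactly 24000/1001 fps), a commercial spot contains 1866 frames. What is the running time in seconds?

77.82775 seconds

Running time = 1866 / (24000/1001) = 77.82775 s.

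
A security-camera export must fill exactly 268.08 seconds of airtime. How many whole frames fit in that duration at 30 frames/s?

Frames = 268.08 × 30 = 40212/5 ≈ 8042.4000.
Complete frames: 8042.

8042 frames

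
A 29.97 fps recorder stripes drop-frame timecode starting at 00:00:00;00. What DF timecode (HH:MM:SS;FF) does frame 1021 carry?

00:00:34;01

Each 10-minute DF block holds 10 × 60 × 30 − 9 × 2 = 17982 frames. 1021 ÷ 17982 → 0 full blocks, remainder 1021.
Within the partial block the first minute is 1800 frames and each further minute 1798, so 0 further minute boundaries passed. Total skipped labels = 18 × 0 + 2 × 0 = 0.
Non-drop label index = 1021 + 0 = 1021; at 30 labels/s that is 00:00:34:01, i.e. DF 00:00:34;01.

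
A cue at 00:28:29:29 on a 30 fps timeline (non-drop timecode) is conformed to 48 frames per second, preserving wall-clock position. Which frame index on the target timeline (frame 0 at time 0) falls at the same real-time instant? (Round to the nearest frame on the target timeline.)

frame 82078

Source frame index: (0×3600 + 28×60 + 29) × 30 + 29 = 51299.
Real time: 51299 / (30) = 51299/30 s.
Target frame: (51299/30) × (48) = 410392/5 ≈ 82078.400 → 82078.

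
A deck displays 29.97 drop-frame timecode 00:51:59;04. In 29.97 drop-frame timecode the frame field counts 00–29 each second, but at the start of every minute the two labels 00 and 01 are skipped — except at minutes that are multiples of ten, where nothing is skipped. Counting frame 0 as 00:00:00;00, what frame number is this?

93482

Complete 10-minute blocks: 5, each 17982 frames → 89910.
Remaining 1 whole minute in the current block: 1800 + 0 × 1798 = 1800 frames.
Within the current minute: 59 × 30 + 4 − 2 = 1772 (labels ;00/;01 skipped at this minute). Total = 89910 + 1800 + 1772 = 93482.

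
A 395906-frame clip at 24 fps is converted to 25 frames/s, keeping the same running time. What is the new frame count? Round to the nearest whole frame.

412402 frames

Frames at target rate = 395906 × (25) / (24) = 4948825/12 ≈ 412402.083.
Nearest whole frame: 412402.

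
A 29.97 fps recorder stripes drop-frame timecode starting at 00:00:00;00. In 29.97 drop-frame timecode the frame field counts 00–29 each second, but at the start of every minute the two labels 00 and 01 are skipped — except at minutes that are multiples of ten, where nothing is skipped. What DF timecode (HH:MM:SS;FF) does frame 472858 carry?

04:22:57;20

Each 10-minute DF block holds 10 × 60 × 30 − 9 × 2 = 17982 frames. 472858 ÷ 17982 → 26 full blocks, remainder 5326.
Within the partial block the first minute is 1800 frames and each further minute 1798, so 2 further minute boundaries passed. Total skipped labels = 18 × 26 + 2 × 2 = 472.
Non-drop label index = 472858 + 472 = 473330; at 30 labels/s that is 04:22:57:20, i.e. DF 04:22:57;20.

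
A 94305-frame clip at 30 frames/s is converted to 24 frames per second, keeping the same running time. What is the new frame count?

75444 frames

Target frames = source frames × (target rate / source rate) = 94305 × (24)/(30) = 94305 × 4/5 = 75444.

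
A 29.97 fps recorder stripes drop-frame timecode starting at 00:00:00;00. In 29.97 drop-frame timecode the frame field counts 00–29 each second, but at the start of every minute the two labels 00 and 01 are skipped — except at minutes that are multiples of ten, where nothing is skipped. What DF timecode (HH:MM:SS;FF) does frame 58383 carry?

00:32:28;01

Each 10-minute DF block holds 10 × 60 × 30 − 9 × 2 = 17982 frames. 58383 ÷ 17982 → 3 full blocks, remainder 4437.
Within the partial block the first minute is 1800 frames and each further minute 1798, so 2 further minute boundaries passed. Total skipped labels = 18 × 3 + 2 × 2 = 58.
Non-drop label index = 58383 + 58 = 58441; at 30 labels/s that is 00:32:28:01, i.e. DF 00:32:28;01.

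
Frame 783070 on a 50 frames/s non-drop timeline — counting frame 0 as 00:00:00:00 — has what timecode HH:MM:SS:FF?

04:21:01:20

783070 ÷ 50 = 15661 full seconds, remainder 20 frames.
15661 s = 4 h 21 min 1 s.
Timecode: 04:21:01:20.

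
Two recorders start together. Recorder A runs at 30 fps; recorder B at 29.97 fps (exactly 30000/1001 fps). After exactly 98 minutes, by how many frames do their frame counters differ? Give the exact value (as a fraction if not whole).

25200/143 frames

98 min = 5880 s.
A emits 30 × 5880 = 176400 frames; B emits 30000/1001 × 5880 = 25200000/143.
Difference = 25200/143 frames (≈ 176.2238); B is behind A.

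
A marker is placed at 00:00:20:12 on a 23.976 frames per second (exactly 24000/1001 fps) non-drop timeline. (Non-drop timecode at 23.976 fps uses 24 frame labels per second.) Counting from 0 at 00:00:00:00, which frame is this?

Total seconds to the label: (0 × 3600 + 0 × 60 + 20) = 20.
Frame index = 20 × 24 + 12 = 492.

frame 492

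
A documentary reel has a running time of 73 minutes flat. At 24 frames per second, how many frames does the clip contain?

105120 frames

73 min = 4380 s.
Frames = 4380 × 24 = 105120.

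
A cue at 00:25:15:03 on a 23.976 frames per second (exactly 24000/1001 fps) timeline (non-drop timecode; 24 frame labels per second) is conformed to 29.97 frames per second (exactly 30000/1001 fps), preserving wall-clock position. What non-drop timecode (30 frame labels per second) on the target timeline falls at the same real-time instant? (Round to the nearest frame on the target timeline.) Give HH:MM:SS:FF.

Source frame index: (0×3600 + 25×60 + 15) × 24 + 3 = 36363.
Real time: 36363 / (24000/1001) = 12133121/8000 s.
Target frame: (12133121/8000) × (30000/1001) = 181815/4 ≈ 45453.750 → 45454.
At 30 labels/s: frame 45454 → 00:25:15:04.

00:25:15:04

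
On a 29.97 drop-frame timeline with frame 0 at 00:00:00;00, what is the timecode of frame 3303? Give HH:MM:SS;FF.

00:01:50;05

Each 10-minute DF block holds 10 × 60 × 30 − 9 × 2 = 17982 frames. 3303 ÷ 17982 → 0 full blocks, remainder 3303.
Within the partial block the first minute is 1800 frames and each further minute 1798, so 1 further minute boundary passed. Total skipped labels = 18 × 0 + 2 × 1 = 2.
Non-drop label index = 3303 + 2 = 3305; at 30 labels/s that is 00:01:50:05, i.e. DF 00:01:50;05.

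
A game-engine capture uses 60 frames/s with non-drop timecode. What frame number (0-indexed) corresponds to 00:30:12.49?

108769

Total seconds to the label: (0 × 3600 + 30 × 60 + 12) = 1812.
Frame index = 1812 × 60 + 49 = 108769.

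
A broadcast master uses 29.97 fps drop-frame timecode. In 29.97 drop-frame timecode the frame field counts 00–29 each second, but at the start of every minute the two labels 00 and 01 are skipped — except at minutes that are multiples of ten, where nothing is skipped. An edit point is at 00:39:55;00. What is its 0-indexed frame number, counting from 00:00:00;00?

71778

As if non-drop at 30 labels/s: (0 × 3600 + 39 × 60 + 55) × 30 + 0 = 71850.
Minute boundaries passed: 39; those not divisible by 10: 39 − 3 = 36; dropped labels = 2 × 36 = 72.
Actual frame index = 71850 − 72 = 71778.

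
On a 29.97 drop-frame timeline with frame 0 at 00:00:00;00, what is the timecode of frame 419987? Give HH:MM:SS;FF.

03:53:33;17

Ten DF minutes hold 17982 frames, so frame 419987 lies in block 23 (frames 413586–431567) with 6401 frames into that block.
The block's first minute is 1800 frames and the rest 1798 each; 6401 frames reaches minute 3, so 23 × 18 + 3 × 2 = 420 labels have been skipped so far.
Adding those back, label number 419987 + 420 = 420407 at 30 labels/s is 14013 s + 17 f = 3 h 53 min 33 s frame 17, i.e. 03:53:33;17.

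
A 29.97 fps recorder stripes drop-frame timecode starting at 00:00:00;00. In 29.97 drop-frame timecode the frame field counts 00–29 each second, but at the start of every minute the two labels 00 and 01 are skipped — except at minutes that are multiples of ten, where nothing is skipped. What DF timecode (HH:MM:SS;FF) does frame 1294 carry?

Each 10-minute DF block holds 10 × 60 × 30 − 9 × 2 = 17982 frames. 1294 ÷ 17982 → 0 full blocks, remainder 1294.
Within the partial block the first minute is 1800 frames and each further minute 1798, so 0 further minute boundaries passed. Total skipped labels = 18 × 0 + 2 × 0 = 0.
Non-drop label index = 1294 + 0 = 1294; at 30 labels/s that is 00:00:43:04, i.e. DF 00:00:43;04.

00:00:43;04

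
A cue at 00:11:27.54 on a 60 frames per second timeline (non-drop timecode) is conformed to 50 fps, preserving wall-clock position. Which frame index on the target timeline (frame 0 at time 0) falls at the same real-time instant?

frame 34395

Source frame index: (0×3600 + 11×60 + 27) × 60 + 54 = 41274.
Real time: 41274 / (60) = 6879/10 s.
Target frame: (6879/10) × (50) = 34395.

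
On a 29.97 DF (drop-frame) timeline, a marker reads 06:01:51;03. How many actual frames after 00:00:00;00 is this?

650683

Complete 10-minute blocks: 36, each 17982 frames → 647352.
Remaining 1 whole minute in the current block: 1800 + 0 × 1798 = 1800 frames.
Within the current minute: 51 × 30 + 3 − 2 = 1531 (labels ;00/;01 skipped at this minute). Total = 647352 + 1800 + 1531 = 650683.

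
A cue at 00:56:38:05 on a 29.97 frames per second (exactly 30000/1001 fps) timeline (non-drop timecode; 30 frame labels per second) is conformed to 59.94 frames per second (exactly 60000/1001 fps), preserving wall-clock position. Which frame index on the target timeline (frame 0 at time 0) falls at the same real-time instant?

Source frame index: (0×3600 + 56×60 + 38) × 30 + 5 = 101945.
Real time: 101945 / (30000/1001) = 20409389/6000 s.
Target frame: (20409389/6000) × (60000/1001) = 203890.

frame 203890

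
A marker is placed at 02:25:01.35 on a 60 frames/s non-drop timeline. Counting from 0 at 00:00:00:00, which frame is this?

frame 522095

Total seconds to the label: (2 × 3600 + 25 × 60 + 1) = 8701.
Frame index = 8701 × 60 + 35 = 522095.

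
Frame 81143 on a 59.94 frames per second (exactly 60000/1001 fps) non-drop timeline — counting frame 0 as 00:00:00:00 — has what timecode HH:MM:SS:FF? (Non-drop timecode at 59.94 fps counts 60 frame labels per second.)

00:22:32:23

81143 ÷ 60 = 1352 full seconds, remainder 23 frames.
1352 s = 0 h 22 min 32 s.
Timecode: 00:22:32:23.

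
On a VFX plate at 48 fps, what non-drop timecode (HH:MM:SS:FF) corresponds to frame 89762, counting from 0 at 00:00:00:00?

00:31:10:02

89762 ÷ 48 = 1870 full seconds, remainder 2 frames.
1870 s = 0 h 31 min 10 s.
Timecode: 00:31:10:02.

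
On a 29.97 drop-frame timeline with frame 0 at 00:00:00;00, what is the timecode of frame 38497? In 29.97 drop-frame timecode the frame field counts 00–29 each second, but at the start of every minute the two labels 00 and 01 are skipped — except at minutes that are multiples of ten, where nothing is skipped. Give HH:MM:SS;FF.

Ten DF minutes hold 17982 frames, so frame 38497 lies in block 2 (frames 35964–53945) with 2533 frames into that block.
The block's first minute is 1800 frames and the rest 1798 each; 2533 frames reaches minute 1, so 2 × 18 + 1 × 2 = 38 labels have been skipped so far.
Adding those back, label number 38497 + 38 = 38535 at 30 labels/s is 1284 s + 15 f = 0 h 21 min 24 s frame 15, i.e. 00:21:24;15.

00:21:24;15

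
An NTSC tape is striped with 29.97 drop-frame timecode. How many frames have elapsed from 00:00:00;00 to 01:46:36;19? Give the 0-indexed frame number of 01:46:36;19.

191707

As if non-drop at 30 labels/s: (1 × 3600 + 46 × 60 + 36) × 30 + 19 = 191899.
Minute boundaries passed: 106; those not divisible by 10: 106 − 10 = 96; dropped labels = 2 × 96 = 192.
Actual frame index = 191899 − 192 = 191707.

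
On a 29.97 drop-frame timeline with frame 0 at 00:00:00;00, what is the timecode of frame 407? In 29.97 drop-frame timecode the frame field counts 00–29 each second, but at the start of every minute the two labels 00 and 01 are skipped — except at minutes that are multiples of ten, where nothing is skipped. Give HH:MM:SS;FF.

00:00:13;17

Each 10-minute DF block holds 10 × 60 × 30 − 9 × 2 = 17982 frames. 407 ÷ 17982 → 0 full blocks, remainder 407.
Within the partial block the first minute is 1800 frames and each further minute 1798, so 0 further minute boundaries passed. Total skipped labels = 18 × 0 + 2 × 0 = 0.
Non-drop label index = 407 + 0 = 407; at 30 labels/s that is 00:00:13:17, i.e. DF 00:00:13;17.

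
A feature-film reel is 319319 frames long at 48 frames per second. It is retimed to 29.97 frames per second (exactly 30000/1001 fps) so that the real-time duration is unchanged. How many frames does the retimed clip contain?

199375 frames

Target frames = source frames × (target rate / source rate) = 319319 × (30000/1001)/(48) = 319319 × 625/1001 = 199375.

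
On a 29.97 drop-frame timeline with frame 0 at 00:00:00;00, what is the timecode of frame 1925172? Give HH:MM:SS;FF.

Ten DF minutes hold 17982 frames, so frame 1925172 lies in block 107 (frames 1924074–1942055) with 1098 frames into that block.
The block's first minute is 1800 frames and the rest 1798 each; 1098 frames reaches minute 0, so 107 × 18 + 0 × 2 = 1926 labels have been skipped so far.
Adding those back, label number 1925172 + 1926 = 1927098 at 30 labels/s is 64236 s + 18 f = 17 h 50 min 36 s frame 18, i.e. 17:50:36;18.

17:50:36;18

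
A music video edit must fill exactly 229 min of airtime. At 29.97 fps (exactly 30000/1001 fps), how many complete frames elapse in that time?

411788 frames

229 min = 13740 s.
Frames = 13740 × 30000/1001 = 412200000/1001 ≈ 411788.2118.
Complete frames: 411788.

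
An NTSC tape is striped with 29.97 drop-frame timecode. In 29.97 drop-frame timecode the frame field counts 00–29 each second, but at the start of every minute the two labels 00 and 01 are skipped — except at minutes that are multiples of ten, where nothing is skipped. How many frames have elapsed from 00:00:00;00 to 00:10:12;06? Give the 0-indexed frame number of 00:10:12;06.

Complete 10-minute blocks: 1, each 17982 frames → 17982.
Remaining 0 whole minutes in the current block: 0 frames.
Within the current minute: 12 × 30 + 6 = 366. Total = 17982 + 0 + 366 = 18348.

18348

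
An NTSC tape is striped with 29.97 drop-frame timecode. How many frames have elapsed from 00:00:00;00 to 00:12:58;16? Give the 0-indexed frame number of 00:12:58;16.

Complete 10-minute blocks: 1, each 17982 frames → 17982.
Remaining 2 whole minutes in the current block: 1800 + 1 × 1798 = 3598 frames.
Within the current minute: 58 × 30 + 16 − 2 = 1754 (labels ;00/;01 skipped at this minute). Total = 17982 + 3598 + 1754 = 23334.

23334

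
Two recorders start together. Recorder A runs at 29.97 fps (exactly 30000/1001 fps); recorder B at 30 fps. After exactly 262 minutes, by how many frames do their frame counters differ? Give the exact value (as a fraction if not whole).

262 min = 15720 s.
A emits 30000/1001 × 15720 = 471600000/1001 frames; B emits 30 × 15720 = 471600.
Difference = 471600/1001 frames (≈ 471.1289); B is ahead of A.

471600/1001 frames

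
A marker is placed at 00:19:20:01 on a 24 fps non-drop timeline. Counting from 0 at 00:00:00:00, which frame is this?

Total seconds to the label: (0 × 3600 + 19 × 60 + 20) = 1160.
Frame index = 1160 × 24 + 1 = 27841.

27841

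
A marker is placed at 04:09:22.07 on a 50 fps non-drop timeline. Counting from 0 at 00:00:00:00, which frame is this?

Total seconds to the label: (4 × 3600 + 9 × 60 + 22) = 14962.
Frame index = 14962 × 50 + 7 = 748107.

frame 748107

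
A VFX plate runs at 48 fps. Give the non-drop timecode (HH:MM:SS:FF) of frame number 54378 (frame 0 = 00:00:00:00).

00:18:52:42

54378 ÷ 48 = 1132 full seconds, remainder 42 frames.
1132 s = 0 h 18 min 52 s.
Timecode: 00:18:52:42.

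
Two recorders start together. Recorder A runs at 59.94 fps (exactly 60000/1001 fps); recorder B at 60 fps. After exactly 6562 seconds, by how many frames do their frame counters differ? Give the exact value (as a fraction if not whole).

A emits 60000/1001 × 6562 = 393720000/1001 frames; B emits 60 × 6562 = 393720.
Difference = 393720/1001 frames (≈ 393.3267); B is ahead of A.

393720/1001 frames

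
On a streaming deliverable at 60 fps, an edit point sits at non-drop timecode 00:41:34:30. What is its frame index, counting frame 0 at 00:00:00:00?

frame 149670

Total seconds to the label: (0 × 3600 + 41 × 60 + 34) = 2494.
Frame index = 2494 × 60 + 30 = 149670.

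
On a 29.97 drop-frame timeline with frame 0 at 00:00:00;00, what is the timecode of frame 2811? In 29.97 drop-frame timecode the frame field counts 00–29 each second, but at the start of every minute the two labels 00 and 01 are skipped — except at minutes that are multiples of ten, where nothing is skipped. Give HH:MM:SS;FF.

00:01:33;23

Each 10-minute DF block holds 10 × 60 × 30 − 9 × 2 = 17982 frames. 2811 ÷ 17982 → 0 full blocks, remainder 2811.
Within the partial block the first minute is 1800 frames and each further minute 1798, so 1 further minute boundary passed. Total skipped labels = 18 × 0 + 2 × 1 = 2.
Non-drop label index = 2811 + 2 = 2813; at 30 labels/s that is 00:01:33:23, i.e. DF 00:01:33;23.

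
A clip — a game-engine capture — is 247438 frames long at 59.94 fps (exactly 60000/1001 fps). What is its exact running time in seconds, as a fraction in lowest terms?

123842719/30000 seconds

Running time = 247438 ÷ (60000/1001) = 247438 × 1001/60000 = 123842719/30000 s.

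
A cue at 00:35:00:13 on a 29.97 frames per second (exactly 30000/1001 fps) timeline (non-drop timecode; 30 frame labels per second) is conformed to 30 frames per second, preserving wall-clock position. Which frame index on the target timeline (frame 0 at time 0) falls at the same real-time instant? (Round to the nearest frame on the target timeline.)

frame 63076

Source frame index: (0×3600 + 35×60 + 0) × 30 + 13 = 63013.
Real time: 63013 / (30000/1001) = 63076013/30000 s.
Target frame: (63076013/30000) × (30) = 63076013/1000 ≈ 63076.013 → 63076.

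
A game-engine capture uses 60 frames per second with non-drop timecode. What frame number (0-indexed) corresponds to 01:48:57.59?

Total seconds to the label: (1 × 3600 + 48 × 60 + 57) = 6537.
Frame index = 6537 × 60 + 59 = 392279.

392279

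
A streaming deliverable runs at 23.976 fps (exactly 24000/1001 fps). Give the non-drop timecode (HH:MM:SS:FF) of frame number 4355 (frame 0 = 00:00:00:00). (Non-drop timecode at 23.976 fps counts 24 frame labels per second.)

4355 ÷ 24 = 181 full seconds, remainder 11 frames.
181 s = 0 h 3 min 1 s.
Timecode: 00:03:01:11.

00:03:01:11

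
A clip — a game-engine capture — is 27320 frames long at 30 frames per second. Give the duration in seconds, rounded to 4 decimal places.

910.6667 seconds

Running time = 27320 × 1/30 = 2732/3 s ≈ 910.6667 s.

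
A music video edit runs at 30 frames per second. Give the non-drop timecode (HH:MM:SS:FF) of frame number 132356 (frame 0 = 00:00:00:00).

01:13:31:26

132356 ÷ 30 = 4411 full seconds, remainder 26 frames.
4411 s = 1 h 13 min 31 s.
Timecode: 01:13:31:26.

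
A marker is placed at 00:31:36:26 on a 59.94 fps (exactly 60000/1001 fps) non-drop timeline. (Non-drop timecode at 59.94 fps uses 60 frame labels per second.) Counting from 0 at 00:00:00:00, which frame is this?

Total seconds to the label: (0 × 3600 + 31 × 60 + 36) = 1896.
Frame index = 1896 × 60 + 26 = 113786.

113786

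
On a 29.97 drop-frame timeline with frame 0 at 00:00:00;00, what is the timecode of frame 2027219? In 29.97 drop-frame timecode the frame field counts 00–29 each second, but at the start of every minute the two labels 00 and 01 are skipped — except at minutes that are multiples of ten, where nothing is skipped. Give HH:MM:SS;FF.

Ten DF minutes hold 17982 frames, so frame 2027219 lies in block 112 (frames 2013984–2031965) with 13235 frames into that block.
The block's first minute is 1800 frames and the rest 1798 each; 13235 frames reaches minute 7, so 112 × 18 + 7 × 2 = 2030 labels have been skipped so far.
Adding those back, label number 2027219 + 2030 = 2029249 at 30 labels/s is 67641 s + 19 f = 18 h 47 min 21 s frame 19, i.e. 18:47:21;19.

18:47:21;19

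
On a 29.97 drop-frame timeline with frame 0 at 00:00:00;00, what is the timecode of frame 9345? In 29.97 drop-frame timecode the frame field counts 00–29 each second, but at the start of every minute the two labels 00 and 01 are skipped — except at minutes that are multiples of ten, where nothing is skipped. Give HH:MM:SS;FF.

00:05:11;25

Each 10-minute DF block holds 10 × 60 × 30 − 9 × 2 = 17982 frames. 9345 ÷ 17982 → 0 full blocks, remainder 9345.
Within the partial block the first minute is 1800 frames and each further minute 1798, so 5 further minute boundaries passed. Total skipped labels = 18 × 0 + 2 × 5 = 10.
Non-drop label index = 9345 + 10 = 9355; at 30 labels/s that is 00:05:11:25, i.e. DF 00:05:11;25.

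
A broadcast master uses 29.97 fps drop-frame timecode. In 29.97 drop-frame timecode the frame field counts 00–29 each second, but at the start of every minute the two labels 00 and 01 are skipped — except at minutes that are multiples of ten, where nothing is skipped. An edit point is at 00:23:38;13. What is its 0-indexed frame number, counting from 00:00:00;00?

42511

As if non-drop at 30 labels/s: (0 × 3600 + 23 × 60 + 38) × 30 + 13 = 42553.
Minute boundaries passed: 23; those not divisible by 10: 23 − 2 = 21; dropped labels = 2 × 21 = 42.
Actual frame index = 42553 − 42 = 42511.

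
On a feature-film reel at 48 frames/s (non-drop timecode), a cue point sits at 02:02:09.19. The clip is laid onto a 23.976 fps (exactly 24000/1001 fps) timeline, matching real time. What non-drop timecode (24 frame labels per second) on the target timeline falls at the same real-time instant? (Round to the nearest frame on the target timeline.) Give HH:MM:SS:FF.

02:02:02:02

Source frame index: (2×3600 + 2×60 + 9) × 48 + 19 = 351811.
Real time: 351811 / (48) = 351811/48 s.
Target frame: (351811/48) × (24000/1001) = 175905500/1001 ≈ 175729.770 → 175730.
At 24 labels/s: frame 175730 → 02:02:02:02.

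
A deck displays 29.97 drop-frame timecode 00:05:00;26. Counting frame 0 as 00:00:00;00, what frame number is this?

9016

Complete 10-minute blocks: 0, each 17982 frames → 0.
Remaining 5 whole minutes in the current block: 1800 + 4 × 1798 = 8992 frames.
Within the current minute: 0 × 30 + 26 − 2 = 24 (labels ;00/;01 skipped at this minute). Total = 0 + 8992 + 24 = 9016.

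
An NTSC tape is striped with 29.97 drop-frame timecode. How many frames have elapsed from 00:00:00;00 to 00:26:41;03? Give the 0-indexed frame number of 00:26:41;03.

As if non-drop at 30 labels/s: (0 × 3600 + 26 × 60 + 41) × 30 + 3 = 48033.
Minute boundaries passed: 26; those not divisible by 10: 26 − 2 = 24; dropped labels = 2 × 24 = 48.
Actual frame index = 48033 − 48 = 47985.

47985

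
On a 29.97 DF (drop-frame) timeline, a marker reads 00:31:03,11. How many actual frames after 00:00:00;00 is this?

55845

Complete 10-minute blocks: 3, each 17982 frames → 53946.
Remaining 1 whole minute in the current block: 1800 + 0 × 1798 = 1800 frames.
Within the current minute: 3 × 30 + 11 − 2 = 99 (labels ;00/;01 skipped at this minute). Total = 53946 + 1800 + 99 = 55845.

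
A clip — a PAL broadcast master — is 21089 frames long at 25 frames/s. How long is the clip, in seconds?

843.56 seconds

Running time = 21089 / (25) = 843.56 s.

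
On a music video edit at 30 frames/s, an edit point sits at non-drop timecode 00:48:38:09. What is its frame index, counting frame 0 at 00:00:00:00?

Total seconds to the label: (0 × 3600 + 48 × 60 + 38) = 2918.
Frame index = 2918 × 30 + 9 = 87549.

87549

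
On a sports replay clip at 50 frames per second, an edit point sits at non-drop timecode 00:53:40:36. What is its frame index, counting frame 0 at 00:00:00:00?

161036

Total seconds to the label: (0 × 3600 + 53 × 60 + 40) = 3220.
Frame index = 3220 × 50 + 36 = 161036.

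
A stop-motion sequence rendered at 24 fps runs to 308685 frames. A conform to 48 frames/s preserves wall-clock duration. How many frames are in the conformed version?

Target frames = source frames × (target rate / source rate) = 308685 × (48)/(24) = 308685 × 2 = 617370.

617370 frames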